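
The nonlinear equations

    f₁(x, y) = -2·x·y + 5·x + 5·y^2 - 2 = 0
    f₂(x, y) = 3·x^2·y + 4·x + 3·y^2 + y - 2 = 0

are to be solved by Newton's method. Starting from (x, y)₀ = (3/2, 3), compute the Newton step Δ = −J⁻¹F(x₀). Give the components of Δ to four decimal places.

(-0.4591, -1.5540)

At (3/2, 3): F = (41.5000, 54.2500).
Jacobian J = [[-2·y + 5, -2·x + 10·y], [6·x·y + 4, 3·x^2 + 6·y + 1]].
At the point, J = [[-1.0000, 27.0000], [31.0000, 25.7500]] (det J = -862.7500).
Solving J·Δ = −F gives Δ = (-0.4591, -1.5540).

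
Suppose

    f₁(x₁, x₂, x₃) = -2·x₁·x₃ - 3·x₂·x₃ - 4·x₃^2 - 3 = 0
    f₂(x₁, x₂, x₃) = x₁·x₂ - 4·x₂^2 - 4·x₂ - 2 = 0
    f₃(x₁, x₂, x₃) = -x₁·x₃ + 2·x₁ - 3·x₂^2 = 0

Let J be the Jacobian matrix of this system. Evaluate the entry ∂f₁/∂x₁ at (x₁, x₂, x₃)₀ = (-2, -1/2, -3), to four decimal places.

6.0000

∂f₁/∂x₁ = -2·x₃.
At (-2, -1/2, -3) this is 6.0000.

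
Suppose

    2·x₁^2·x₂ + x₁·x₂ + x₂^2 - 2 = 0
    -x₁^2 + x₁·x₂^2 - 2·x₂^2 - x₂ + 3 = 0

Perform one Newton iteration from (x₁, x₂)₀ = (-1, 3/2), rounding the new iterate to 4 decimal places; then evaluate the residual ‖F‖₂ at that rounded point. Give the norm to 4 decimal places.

At (-1, 3/2): F = (1.7500, -6.2500).
Jacobian J = [[4·x₁·x₂ + x₂, 2·x₁^2 + x₁ + 2·x₂], [-2·x₁ + x₂^2, 2·x₁·x₂ - 4·x₂ - 1]].
At the point, J = [[-4.5000, 4.0000], [4.2500, -10.0000]] (det J = 28.0000).
Solving J·Δ = −F gives Δ = (-0.2679, -0.7388).
Then the next iterate is (x₁, x₂)₁ = (-1.2679, 0.7612).
Re-evaluating at (-1.2679, 0.7612): F = (0.061665, -1.262275), so ‖F‖₂ = 1.2638.

1.2638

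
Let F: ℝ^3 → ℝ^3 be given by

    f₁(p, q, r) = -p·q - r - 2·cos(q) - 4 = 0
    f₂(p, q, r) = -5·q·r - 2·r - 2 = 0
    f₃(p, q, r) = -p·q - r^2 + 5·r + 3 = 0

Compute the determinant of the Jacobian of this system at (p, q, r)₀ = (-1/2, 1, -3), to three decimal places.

J = [[-q, -p + 2·sin(q), -1], [0, -5·r, -5·q - 2], [-q, -p, -2·r + 5]].
At the point, J = [[-1.000, 2.18294, -1.000], [0.000, 15.000, -7.000], [-1.000, 0.500, 11.000]].
det J = -168.219.

-168.219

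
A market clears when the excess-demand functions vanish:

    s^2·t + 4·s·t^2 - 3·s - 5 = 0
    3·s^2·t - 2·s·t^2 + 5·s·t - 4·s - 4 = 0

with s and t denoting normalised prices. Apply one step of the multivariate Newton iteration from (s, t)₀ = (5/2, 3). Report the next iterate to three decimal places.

(1.612, 2.190)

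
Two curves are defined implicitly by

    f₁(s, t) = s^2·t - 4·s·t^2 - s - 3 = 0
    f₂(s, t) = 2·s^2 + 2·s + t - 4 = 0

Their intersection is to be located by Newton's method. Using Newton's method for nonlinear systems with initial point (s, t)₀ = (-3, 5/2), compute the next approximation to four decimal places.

At (-3, 5/2): F = (97.5000, 10.5000).
Jacobian J = [[2·s·t - 4·t^2 - 1, s^2 - 8·s·t], [4·s + 2, 1]].
At the point, J = [[-41.0000, 69.0000], [-10.0000, 1.0000]] (det J = 649.0000).
Solving J·Δ = −F gives Δ = (0.9661, -0.8390).
Then the next iterate is (s, t)₁ = (-2.0339, 1.6610).

(-2.0339, 1.6610)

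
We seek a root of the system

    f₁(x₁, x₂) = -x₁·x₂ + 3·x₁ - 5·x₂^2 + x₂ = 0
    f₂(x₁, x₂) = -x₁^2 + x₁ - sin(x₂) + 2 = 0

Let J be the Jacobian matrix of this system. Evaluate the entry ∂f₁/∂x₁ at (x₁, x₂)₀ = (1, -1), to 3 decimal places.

4.000

∂f₁/∂x₁ = -x₂ + 3.
At (1, -1) this is 4.000.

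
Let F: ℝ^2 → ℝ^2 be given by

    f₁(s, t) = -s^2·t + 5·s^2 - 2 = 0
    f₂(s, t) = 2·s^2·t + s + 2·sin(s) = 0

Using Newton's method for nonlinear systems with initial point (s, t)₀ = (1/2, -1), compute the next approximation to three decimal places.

(0.503, -2.923)

At (1/2, -1): F = (-0.500, 0.95885).
Jacobian J = [[-2·s·t + 10·s, -s^2], [4·s·t + 2·cos(s) + 1, 2·s^2]].
At the point, J = [[6.000, -0.250], [0.75517, 0.500]] (det J = 3.18879).
Solving J·Δ = −F gives Δ = (0.003, -1.923).
Then the next iterate is (s, t)₁ = (0.503, -2.923).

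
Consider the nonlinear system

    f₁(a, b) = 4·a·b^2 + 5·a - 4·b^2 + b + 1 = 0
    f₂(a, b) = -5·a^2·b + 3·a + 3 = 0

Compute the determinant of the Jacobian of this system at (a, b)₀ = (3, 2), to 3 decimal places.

J = [[4·b^2 + 5, 8·a·b - 8·b + 1], [-10·a·b + 3, -5·a^2]].
At the point, J = [[21.000, 33.000], [-57.000, -45.000]].
det J = 936.000.

936.000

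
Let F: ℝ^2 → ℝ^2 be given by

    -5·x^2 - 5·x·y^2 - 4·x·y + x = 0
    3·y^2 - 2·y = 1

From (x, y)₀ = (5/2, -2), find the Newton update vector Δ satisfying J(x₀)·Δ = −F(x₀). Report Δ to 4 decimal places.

At (5/2, -2): F = (-58.7500, 15.0000).
Jacobian J = [[-10·x - 5·y^2 - 4·y + 1, -10·x·y - 4·x], [0, 6·y - 2]].
At the point, J = [[-36.0000, 40.0000], [0.0000, -14.0000]] (det J = 504.0000).
Solving J·Δ = −F gives Δ = (-0.4415, 1.0714).

(-0.4415, 1.0714)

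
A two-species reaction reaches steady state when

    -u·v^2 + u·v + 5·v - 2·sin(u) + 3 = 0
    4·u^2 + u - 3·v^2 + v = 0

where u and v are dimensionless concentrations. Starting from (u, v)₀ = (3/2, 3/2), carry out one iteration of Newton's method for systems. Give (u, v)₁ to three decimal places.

(-2.186, -3.833)

At (3/2, 3/2): F = (7.38001, 5.250).
Jacobian J = [[-v^2 + v - 2·cos(u), -2·u·v + u + 5], [8·u + 1, -6·v + 1]].
At the point, J = [[-0.89147, 2.000], [13.000, -8.000]] (det J = -18.86820).
Solving J·Δ = −F gives Δ = (-3.686, -5.333).
Then the next iterate is (u, v)₁ = (-2.186, -3.833).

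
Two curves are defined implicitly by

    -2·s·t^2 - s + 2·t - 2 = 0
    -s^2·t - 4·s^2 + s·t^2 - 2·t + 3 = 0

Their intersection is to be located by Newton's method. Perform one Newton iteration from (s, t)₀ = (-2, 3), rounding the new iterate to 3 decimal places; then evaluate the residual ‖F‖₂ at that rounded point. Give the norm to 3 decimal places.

At (-2, 3): F = (42.000, -49.000).
Jacobian J = [[-2·t^2 - 1, -4·s·t + 2], [-2·s·t - 8·s + t^2, -s^2 + 2·s·t - 2]].
At the point, J = [[-19.000, 26.000], [37.000, -18.000]] (det J = -620.000).
Solving J·Δ = −F gives Δ = (0.835, -1.005).
Then the next iterate is (s, t)₁ = (-1.165, 1.995).
Re-evaluating at (-1.165, 1.995): F = (12.42846, -13.76329), so ‖F‖₂ = 18.544.

18.544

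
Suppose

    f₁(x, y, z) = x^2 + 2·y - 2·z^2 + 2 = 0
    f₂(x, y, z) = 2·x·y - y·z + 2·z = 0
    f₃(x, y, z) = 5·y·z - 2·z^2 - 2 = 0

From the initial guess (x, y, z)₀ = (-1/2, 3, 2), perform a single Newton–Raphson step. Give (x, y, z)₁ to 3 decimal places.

At (-1/2, 3, 2): F = (0.250, -5.000, 20.000).
Jacobian J = [[2·x, 2, -4·z], [2·y, 2·x - z, -y + 2], [0, 5·z, 5·y - 4·z]].
At the point, J = [[-1.000, 2.000, -8.000], [6.000, -3.000, -1.000], [0.000, 10.000, 7.000]] (det J = -553.000).
Solving J·Δ = −F gives Δ = (-0.095, -1.728, -0.389).
Then the next iterate is (x, y, z)₁ = (-0.595, 1.272, 1.611).

(-0.595, 1.272, 1.611)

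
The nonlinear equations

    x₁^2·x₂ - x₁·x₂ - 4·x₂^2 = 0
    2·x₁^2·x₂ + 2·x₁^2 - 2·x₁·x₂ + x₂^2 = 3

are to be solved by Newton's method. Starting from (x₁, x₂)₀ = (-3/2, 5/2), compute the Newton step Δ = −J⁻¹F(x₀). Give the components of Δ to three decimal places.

At (-3/2, 5/2): F = (-15.625, 26.500).
Jacobian J = [[2·x₁·x₂ - x₂, x₁^2 - x₁ - 8·x₂], [4·x₁·x₂ + 4·x₁ - 2·x₂, 2·x₁^2 - 2·x₁ + 2·x₂]].
At the point, J = [[-10.000, -16.250], [-26.000, 12.500]] (det J = -547.500).
Solving J·Δ = −F gives Δ = (0.430, -1.226).

(0.430, -1.226)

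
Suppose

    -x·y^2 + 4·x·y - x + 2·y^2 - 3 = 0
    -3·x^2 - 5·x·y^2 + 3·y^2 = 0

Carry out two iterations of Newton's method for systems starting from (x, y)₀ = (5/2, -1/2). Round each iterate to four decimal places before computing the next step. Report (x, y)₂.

At (5/2, -1/2): F = (-10.6250, -21.1250).
Jacobian J = [[-y^2 + 4·y - 1, -2·x·y + 4·x + 4·y], [-6·x - 5·y^2, -10·x·y + 6·y]].
At the point, J = [[-3.2500, 10.5000], [-16.2500, 9.5000]] (det J = 139.7500).
Solving J·Δ = −F gives Δ = (-0.8649, 0.7442).
Then the next iterate is (x, y)₁ = (1.6351, 0.2442).
Round to (1.6351, 0.2442) and repeat: F = (-3.016174, -8.329290), J = [[-0.082834, 6.718617], [-10.108768, -2.527714]].
Δ = (-0.9333, 0.4374), so (x, y)₂ = (0.7018, 0.6816).

(0.7018, 0.6816)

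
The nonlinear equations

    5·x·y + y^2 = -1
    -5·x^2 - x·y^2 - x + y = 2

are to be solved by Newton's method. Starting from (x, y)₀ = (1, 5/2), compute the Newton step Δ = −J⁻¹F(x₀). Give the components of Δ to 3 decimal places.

(-0.314, -1.582)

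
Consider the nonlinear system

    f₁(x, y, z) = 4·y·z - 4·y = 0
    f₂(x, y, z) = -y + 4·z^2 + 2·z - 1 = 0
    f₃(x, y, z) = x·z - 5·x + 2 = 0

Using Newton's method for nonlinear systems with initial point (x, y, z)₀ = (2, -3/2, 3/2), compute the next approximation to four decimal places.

(0.0000, -3.0000, 0.5000)

At (2, -3/2, 3/2): F = (-3.0000, 12.5000, -5.0000).
Jacobian J = [[0, 4·z - 4, 4·y], [0, -1, 8·z + 2], [z - 5, 0, x]].
At the point, J = [[0.0000, 2.0000, -6.0000], [0.0000, -1.0000, 14.0000], [-3.5000, 0.0000, 2.0000]] (det J = -77.0000).
Solving J·Δ = −F gives Δ = (-2.0000, -1.5000, -1.0000).
Then the next iterate is (x, y, z)₁ = (0.0000, -3.0000, 0.5000).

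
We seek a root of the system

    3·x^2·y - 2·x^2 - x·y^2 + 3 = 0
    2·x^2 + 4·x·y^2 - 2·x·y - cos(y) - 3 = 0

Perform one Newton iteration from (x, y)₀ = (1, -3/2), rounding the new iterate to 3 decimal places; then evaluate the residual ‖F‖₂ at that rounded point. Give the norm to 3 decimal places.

At (1, -3/2): F = (-5.750, 10.92926).
Jacobian J = [[6·x·y - 4·x - y^2, 3·x^2 - 2·x·y], [4·x + 4·y^2 - 2·y, 8·x·y - 2·x + sin(y)]].
At the point, J = [[-15.250, 6.000], [16.000, -14.99749]] (det J = 132.71180).
Solving J·Δ = −F gives Δ = (-0.156, 0.563).
Then the next iterate is (x, y)₁ = (0.844, -0.937).
Re-evaluating at (0.844, -0.937): F = (-1.16805, 2.37814), so ‖F‖₂ = 2.650.

2.650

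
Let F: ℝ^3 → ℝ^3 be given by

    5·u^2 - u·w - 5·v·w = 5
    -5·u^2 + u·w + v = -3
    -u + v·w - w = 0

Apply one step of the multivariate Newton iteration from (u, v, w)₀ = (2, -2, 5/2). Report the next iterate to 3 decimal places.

(0.602, -3.897, -1.782)

At (2, -2, 5/2): F = (35.000, -14.000, -9.500).
Jacobian J = [[10·u - w, -5·w, -u - 5·v], [-10·u + w, 1, u], [-1, w, v - 1]].
At the point, J = [[17.500, -12.500, 8.000], [-17.500, 1.000, 2.000], [-1.000, 2.500, -3.000]] (det J = 199.250).
Solving J·Δ = −F gives Δ = (-1.398, -1.897, -4.282).
Then the next iterate is (u, v, w)₁ = (0.602, -3.897, -1.782).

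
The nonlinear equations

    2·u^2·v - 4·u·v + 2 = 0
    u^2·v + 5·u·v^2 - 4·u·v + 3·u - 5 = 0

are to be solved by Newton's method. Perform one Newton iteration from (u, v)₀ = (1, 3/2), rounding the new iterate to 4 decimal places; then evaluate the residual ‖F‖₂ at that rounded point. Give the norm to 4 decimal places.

At (1, 3/2): F = (-1.0000, 4.7500).
Jacobian J = [[4·u·v - 4·v, 2·u^2 - 4·u], [2·u·v + 5·v^2 - 4·v + 3, u^2 + 10·u·v - 4·u]].
At the point, J = [[0.0000, -2.0000], [11.2500, 12.0000]] (det J = 22.5000).
Solving J·Δ = −F gives Δ = (0.1111, -0.5000).
Then the next iterate is (u, v)₁ = (1.1111, 1.0000).
Re-evaluating at (1.1111, 1.0000): F = (0.024686, 0.678943), so ‖F‖₂ = 0.6794.

0.6794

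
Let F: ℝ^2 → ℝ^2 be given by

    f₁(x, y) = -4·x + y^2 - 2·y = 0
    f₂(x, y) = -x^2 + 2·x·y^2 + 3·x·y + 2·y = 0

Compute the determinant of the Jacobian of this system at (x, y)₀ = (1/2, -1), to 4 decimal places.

-14.0000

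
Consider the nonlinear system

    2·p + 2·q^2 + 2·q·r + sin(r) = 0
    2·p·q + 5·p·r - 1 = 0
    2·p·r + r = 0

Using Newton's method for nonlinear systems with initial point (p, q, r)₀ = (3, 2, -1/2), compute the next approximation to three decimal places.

(3.725, -0.273, 0.104)

At (3, 2, -1/2): F = (11.52057, 3.500, -3.500).
Jacobian J = [[2, 4·q + 2·r, 2·q + cos(r)], [2·q + 5·r, 2·p, 5·p], [2·r, 0, 2·p + 1]].
At the point, J = [[2.000, 7.000, 4.87758], [1.500, 6.000, 15.000], [-1.000, 0.000, 7.000]] (det J = -65.23450).
Solving J·Δ = −F gives Δ = (0.725, -2.273, 0.604).
Then the next iterate is (p, q, r)₁ = (3.725, -0.273, 0.104).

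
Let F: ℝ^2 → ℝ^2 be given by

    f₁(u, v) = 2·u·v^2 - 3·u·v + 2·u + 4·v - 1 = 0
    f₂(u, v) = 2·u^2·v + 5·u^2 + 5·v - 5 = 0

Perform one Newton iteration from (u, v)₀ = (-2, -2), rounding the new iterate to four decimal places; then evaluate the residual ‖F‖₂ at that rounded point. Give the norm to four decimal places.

13.2994

At (-2, -2): F = (-41.0000, -11.0000).
Jacobian J = [[2·v^2 - 3·v + 2, 4·u·v - 3·u + 4], [4·u·v + 10·u, 2·u^2 + 5]].
At the point, J = [[16.0000, 26.0000], [-4.0000, 13.0000]] (det J = 312.0000).
Solving J·Δ = −F gives Δ = (0.7917, 1.0897).
Then the next iterate is (u, v)₁ = (-1.2083, -0.9103).
Re-evaluating at (-1.2083, -0.9103): F = (-12.360053, -4.909611), so ‖F‖₂ = 13.2994.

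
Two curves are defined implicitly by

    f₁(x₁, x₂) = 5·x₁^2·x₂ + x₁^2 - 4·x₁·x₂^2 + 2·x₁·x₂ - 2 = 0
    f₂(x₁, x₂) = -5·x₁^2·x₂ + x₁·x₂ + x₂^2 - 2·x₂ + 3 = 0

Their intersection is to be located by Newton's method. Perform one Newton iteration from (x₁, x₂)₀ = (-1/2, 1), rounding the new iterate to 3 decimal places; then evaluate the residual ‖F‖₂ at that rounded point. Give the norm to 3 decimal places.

0.585

At (-1/2, 1): F = (0.500, 0.250).
Jacobian J = [[10·x₁·x₂ + 2·x₁ - 4·x₂^2 + 2·x₂, 5·x₁^2 - 8·x₁·x₂ + 2·x₁], [-10·x₁·x₂ + x₂, -5·x₁^2 + x₁ + 2·x₂ - 2]].
At the point, J = [[-8.000, 4.250], [6.000, -1.750]] (det J = -11.500).
Solving J·Δ = −F gives Δ = (-0.168, -0.435).
Then the next iterate is (x₁, x₂)₁ = (-0.668, 0.565).
Re-evaluating at (-0.668, 0.565): F = (-0.19506, 0.55122), so ‖F‖₂ = 0.585.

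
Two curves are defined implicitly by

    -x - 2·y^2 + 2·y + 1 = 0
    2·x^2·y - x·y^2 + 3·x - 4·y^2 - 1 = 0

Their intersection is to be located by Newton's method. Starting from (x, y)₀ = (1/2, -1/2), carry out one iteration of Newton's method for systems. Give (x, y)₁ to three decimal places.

At (1/2, -1/2): F = (-1.000, -0.875).
Jacobian J = [[-1, -4·y + 2], [4·x·y - y^2 + 3, 2·x^2 - 2·x·y - 8·y]].
At the point, J = [[-1.000, 4.000], [1.750, 5.000]] (det J = -12.000).
Solving J·Δ = −F gives Δ = (-0.125, 0.219).
Then the next iterate is (x, y)₁ = (0.375, -0.281).

(0.375, -0.281)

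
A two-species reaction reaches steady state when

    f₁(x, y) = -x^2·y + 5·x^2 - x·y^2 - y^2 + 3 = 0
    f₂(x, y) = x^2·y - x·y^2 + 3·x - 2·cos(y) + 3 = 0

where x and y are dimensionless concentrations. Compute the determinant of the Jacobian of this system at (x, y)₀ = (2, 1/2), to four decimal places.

85.7696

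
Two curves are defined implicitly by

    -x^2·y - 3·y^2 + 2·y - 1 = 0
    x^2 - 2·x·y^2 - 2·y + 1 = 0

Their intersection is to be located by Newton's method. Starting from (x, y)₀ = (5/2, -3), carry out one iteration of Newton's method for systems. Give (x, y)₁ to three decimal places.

At (5/2, -3): F = (-15.250, -31.750).
Jacobian J = [[-2·x·y, -x^2 - 6·y + 2], [2·x - 2·y^2, -4·x·y - 2]].
At the point, J = [[15.000, 13.750], [-13.000, 28.000]] (det J = 598.750).
Solving J·Δ = −F gives Δ = (-0.016, 1.127).
Then the next iterate is (x, y)₁ = (2.484, -1.873).

(2.484, -1.873)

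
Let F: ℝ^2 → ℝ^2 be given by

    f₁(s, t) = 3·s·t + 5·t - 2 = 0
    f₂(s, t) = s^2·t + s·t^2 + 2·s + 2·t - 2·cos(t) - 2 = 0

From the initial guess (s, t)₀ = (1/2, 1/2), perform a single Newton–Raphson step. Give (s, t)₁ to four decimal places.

(1.6712, 0.0374)

At (1/2, 1/2): F = (1.2500, -1.505165).
Jacobian J = [[3·t, 3·s + 5], [2·s·t + t^2 + 2, s^2 + 2·s·t + 2·sin(t) + 2]].
At the point, J = [[1.5000, 6.5000], [2.7500, 3.708851]] (det J = -12.311723).
Solving J·Δ = −F gives Δ = (1.1712, -0.4626).
Then the next iterate is (s, t)₁ = (1.6712, 0.0374).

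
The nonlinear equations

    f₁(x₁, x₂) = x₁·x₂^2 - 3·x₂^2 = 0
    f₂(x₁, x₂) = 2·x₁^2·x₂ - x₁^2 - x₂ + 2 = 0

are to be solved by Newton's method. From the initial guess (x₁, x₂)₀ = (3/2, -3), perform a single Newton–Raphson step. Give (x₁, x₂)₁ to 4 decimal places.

At (3/2, -3): F = (-13.5000, -10.7500).
Jacobian J = [[x₂^2, 2·x₁·x₂ - 6·x₂], [4·x₁·x₂ - 2·x₁, 2·x₁^2 - 1]].
At the point, J = [[9.0000, 9.0000], [-21.0000, 3.5000]] (det J = 220.5000).
Solving J·Δ = −F gives Δ = (-0.2245, 1.7245).
Then the next iterate is (x₁, x₂)₁ = (1.2755, -1.2755).

(1.2755, -1.2755)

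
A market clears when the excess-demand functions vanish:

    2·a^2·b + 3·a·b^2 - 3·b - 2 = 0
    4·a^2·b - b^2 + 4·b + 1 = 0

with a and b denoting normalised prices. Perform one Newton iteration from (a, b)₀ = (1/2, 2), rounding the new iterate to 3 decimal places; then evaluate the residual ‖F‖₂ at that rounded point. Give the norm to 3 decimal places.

677.370

At (1/2, 2): F = (-1.000, 7.000).
Jacobian J = [[4·a·b + 3·b^2, 2·a^2 + 6·a·b - 3], [8·a·b, 4·a^2 - 2·b + 4]].
At the point, J = [[16.000, 3.500], [8.000, 1.000]] (det J = -12.000).
Solving J·Δ = −F gives Δ = (-2.125, 10.000).
Then the next iterate is (a, b)₁ = (-1.625, 12.000).
Re-evaluating at (-1.625, 12.000): F = (-676.625, 31.750), so ‖F‖₂ = 677.370.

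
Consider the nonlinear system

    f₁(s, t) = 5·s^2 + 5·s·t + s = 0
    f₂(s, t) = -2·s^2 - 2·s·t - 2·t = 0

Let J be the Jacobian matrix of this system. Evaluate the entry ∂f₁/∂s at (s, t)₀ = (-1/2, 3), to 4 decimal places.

∂f₁/∂s = 10·s + 5·t + 1.
At (-1/2, 3) this is 11.0000.

11.0000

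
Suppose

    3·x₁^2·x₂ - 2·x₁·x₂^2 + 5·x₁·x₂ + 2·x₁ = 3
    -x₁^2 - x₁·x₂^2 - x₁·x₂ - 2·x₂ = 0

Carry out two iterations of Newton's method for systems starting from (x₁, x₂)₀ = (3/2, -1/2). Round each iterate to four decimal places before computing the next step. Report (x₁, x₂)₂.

At (3/2, -1/2): F = (-7.8750, -0.8750).
Jacobian J = [[6·x₁·x₂ - 2·x₂^2 + 5·x₂ + 2, 3·x₁^2 - 4·x₁·x₂ + 5·x₁], [-2·x₁ - x₂^2 - x₂, -2·x₁·x₂ - x₁ - 2]].
At the point, J = [[-5.5000, 17.2500], [-2.7500, -2.0000]] (det J = 58.4375).
Solving J·Δ = −F gives Δ = (-0.5278, 0.2882).
Then the next iterate is (x₁, x₂)₁ = (0.9722, -0.2118).
Round to (0.9722, -0.2118) and repeat: F = (-2.772947, -0.359273), J = [[-0.384190, 8.520166], [-1.777459, -2.560376]].
Δ = (-0.6300, 0.2970), so (x₁, x₂)₂ = (0.3422, 0.0852).

(0.3422, 0.0852)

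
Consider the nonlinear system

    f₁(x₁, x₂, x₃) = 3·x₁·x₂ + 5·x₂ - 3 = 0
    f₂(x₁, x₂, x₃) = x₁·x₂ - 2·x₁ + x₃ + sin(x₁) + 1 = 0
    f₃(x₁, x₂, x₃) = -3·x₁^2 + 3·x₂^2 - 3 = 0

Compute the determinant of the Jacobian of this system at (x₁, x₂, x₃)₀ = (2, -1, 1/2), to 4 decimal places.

J = [[3·x₂, 3·x₁ + 5, 0], [x₂ + cos(x₁) - 2, x₁, 1], [-6·x₁, 6·x₂, 0]].
At the point, J = [[-3.0000, 11.0000, 0.0000], [-3.416147, 2.0000, 1.0000], [-12.0000, -6.0000, 0.0000]].
det J = -150.0000.

-150.0000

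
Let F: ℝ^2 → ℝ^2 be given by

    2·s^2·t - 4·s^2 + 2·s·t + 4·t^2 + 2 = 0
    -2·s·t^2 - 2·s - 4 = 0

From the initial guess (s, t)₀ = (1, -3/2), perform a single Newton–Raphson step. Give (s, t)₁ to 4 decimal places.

At (1, -3/2): F = (1.0000, -10.5000).
Jacobian J = [[4·s·t - 8·s + 2·t, 2·s^2 + 2·s + 8·t], [-2·t^2 - 2, -4·s·t]].
At the point, J = [[-17.0000, -8.0000], [-6.5000, 6.0000]] (det J = -154.0000).
Solving J·Δ = −F gives Δ = (-0.5065, 1.2013).
Then the next iterate is (s, t)₁ = (0.4935, -0.2987).

(0.4935, -0.2987)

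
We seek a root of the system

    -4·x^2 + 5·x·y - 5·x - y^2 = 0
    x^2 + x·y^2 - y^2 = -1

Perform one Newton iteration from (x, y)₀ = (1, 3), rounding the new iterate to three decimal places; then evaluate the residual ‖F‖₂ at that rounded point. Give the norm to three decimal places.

At (1, 3): F = (-3.000, 2.000).
Jacobian J = [[-8·x + 5·y - 5, 5·x - 2·y], [2·x + y^2, 2·x·y - 2·y]].
At the point, J = [[2.000, -1.000], [11.000, 0.000]] (det J = 11.000).
Solving J·Δ = −F gives Δ = (-0.182, -3.364).
Then the next iterate is (x, y)₁ = (0.818, -0.364).
Re-evaluating at (0.818, -0.364): F = (-8.38775, 1.64501), so ‖F‖₂ = 8.548.

8.548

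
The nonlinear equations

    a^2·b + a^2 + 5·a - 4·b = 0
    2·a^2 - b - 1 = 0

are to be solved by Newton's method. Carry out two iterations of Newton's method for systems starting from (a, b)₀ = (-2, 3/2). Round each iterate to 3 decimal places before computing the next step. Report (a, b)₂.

(-2.582, 11.576)

At (-2, 3/2): F = (-6.000, 5.500).
Jacobian J = [[2·a·b + 2·a + 5, a^2 - 4], [4·a, -1]].
At the point, J = [[-5.000, 0.000], [-8.000, -1.000]] (det J = 5.000).
Solving J·Δ = −F gives Δ = (-1.200, 15.100).
Then the next iterate is (a, b)₁ = (-3.200, 16.600).
Round to (-3.200, 16.600) and repeat: F = (97.824, 2.880), J = [[-107.640, 6.240], [-12.800, -1.000]].
Δ = (0.618, -5.024), so (a, b)₂ = (-2.582, 11.576).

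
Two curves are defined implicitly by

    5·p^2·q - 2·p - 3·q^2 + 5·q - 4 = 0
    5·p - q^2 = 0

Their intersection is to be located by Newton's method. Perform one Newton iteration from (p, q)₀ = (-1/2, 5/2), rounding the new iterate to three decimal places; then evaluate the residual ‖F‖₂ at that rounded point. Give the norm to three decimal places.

At (-1/2, 5/2): F = (-6.125, -8.750).
Jacobian J = [[10·p·q - 2, 5·p^2 - 6·q + 5], [5, -2·q]].
At the point, J = [[-14.500, -8.750], [5.000, -5.000]] (det J = 116.250).
Solving J·Δ = −F gives Δ = (0.395, -1.355).
Then the next iterate is (p, q)₁ = (-0.105, 1.145).
Re-evaluating at (-0.105, 1.145): F = (-1.93496, -1.83603), so ‖F‖₂ = 2.667.

2.667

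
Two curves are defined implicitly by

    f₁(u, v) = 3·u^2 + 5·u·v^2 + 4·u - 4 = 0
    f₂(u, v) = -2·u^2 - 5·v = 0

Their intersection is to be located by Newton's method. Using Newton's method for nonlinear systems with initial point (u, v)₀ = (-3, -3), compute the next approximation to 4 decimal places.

(-2.2794, -1.8704)

At (-3, -3): F = (-124.0000, -3.0000).
Jacobian J = [[6·u + 5·v^2 + 4, 10·u·v], [-4·u, -5]].
At the point, J = [[31.0000, 90.0000], [12.0000, -5.0000]] (det J = -1235.0000).
Solving J·Δ = −F gives Δ = (0.7206, 1.1296).
Then the next iterate is (u, v)₁ = (-2.2794, -1.8704).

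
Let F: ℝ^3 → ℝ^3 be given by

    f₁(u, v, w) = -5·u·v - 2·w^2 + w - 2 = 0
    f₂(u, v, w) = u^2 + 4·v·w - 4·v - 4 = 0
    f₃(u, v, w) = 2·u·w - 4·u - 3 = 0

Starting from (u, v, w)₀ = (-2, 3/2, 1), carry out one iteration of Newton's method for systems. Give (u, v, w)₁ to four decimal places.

(-1.7857, 0.5036, 1.1429)

At (-2, 3/2, 1): F = (12.0000, 0.0000, 1.0000).
Jacobian J = [[-5·v, -5·u, -4·w + 1], [2·u, 4·w - 4, 4·v], [2·w - 4, 0, 2·u]].
At the point, J = [[-7.5000, 10.0000, -3.0000], [-4.0000, 0.0000, 6.0000], [-2.0000, 0.0000, -4.0000]] (det J = -280.0000).
Solving J·Δ = −F gives Δ = (0.2143, -0.9964, 0.1429).
Then the next iterate is (u, v, w)₁ = (-1.7857, 0.5036, 1.1429).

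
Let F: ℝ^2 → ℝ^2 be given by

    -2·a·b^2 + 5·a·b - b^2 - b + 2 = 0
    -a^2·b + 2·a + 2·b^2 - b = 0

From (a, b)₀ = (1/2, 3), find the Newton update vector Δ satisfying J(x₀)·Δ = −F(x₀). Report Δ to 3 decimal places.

At (1/2, 3): F = (-11.500, 15.250).
Jacobian J = [[-2·b^2 + 5·b, -4·a·b + 5·a - 2·b - 1], [-2·a·b + 2, -a^2 + 4·b - 1]].
At the point, J = [[-3.000, -10.500], [-1.000, 10.750]] (det J = -42.750).
Solving J·Δ = −F gives Δ = (0.854, -1.339).

(0.854, -1.339)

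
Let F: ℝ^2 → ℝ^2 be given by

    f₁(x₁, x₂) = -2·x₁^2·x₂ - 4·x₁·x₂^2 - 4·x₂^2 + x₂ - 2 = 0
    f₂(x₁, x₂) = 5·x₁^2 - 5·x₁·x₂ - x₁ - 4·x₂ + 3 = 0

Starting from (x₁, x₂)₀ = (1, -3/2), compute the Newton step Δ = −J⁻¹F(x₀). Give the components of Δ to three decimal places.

At (1, -3/2): F = (-18.500, 20.500).
Jacobian J = [[-4·x₁·x₂ - 4·x₂^2, -2·x₁^2 - 8·x₁·x₂ - 8·x₂ + 1], [10·x₁ - 5·x₂ - 1, -5·x₁ - 4]].
At the point, J = [[-3.000, 23.000], [16.500, -9.000]] (det J = -352.500).
Solving J·Δ = −F gives Δ = (-0.865, 0.691).

(-0.865, 0.691)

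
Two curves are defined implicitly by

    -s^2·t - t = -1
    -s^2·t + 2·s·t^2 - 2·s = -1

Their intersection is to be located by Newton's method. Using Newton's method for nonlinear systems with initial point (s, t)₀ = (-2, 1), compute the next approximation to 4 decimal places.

(-0.8214, 1.1429)

At (-2, 1): F = (-4.0000, -3.0000).
Jacobian J = [[-2·s·t, -s^2 - 1], [-2·s·t + 2·t^2 - 2, -s^2 + 4·s·t]].
At the point, J = [[4.0000, -5.0000], [4.0000, -12.0000]] (det J = -28.0000).
Solving J·Δ = −F gives Δ = (1.1786, 0.1429).
Then the next iterate is (s, t)₁ = (-0.8214, 1.1429).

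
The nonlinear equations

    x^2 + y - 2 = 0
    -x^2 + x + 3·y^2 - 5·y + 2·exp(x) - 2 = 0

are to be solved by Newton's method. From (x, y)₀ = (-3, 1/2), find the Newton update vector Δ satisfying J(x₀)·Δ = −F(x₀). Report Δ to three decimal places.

(-0.133, -8.296)

At (-3, 1/2): F = (7.500, -15.65043).
Jacobian J = [[2·x, 1], [-2·x + 2·exp(x) + 1, 6·y - 5]].
At the point, J = [[-6.000, 1.000], [7.09957, -2.000]] (det J = 4.90043).
Solving J·Δ = −F gives Δ = (-0.133, -8.296).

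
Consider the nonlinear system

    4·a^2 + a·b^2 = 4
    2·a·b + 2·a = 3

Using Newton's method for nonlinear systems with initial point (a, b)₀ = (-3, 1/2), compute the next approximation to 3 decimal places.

At (-3, 1/2): F = (31.250, -12.000).
Jacobian J = [[8·a + b^2, 2·a·b], [2·b + 2, 2·a]].
At the point, J = [[-23.750, -3.000], [3.000, -6.000]] (det J = 151.500).
Solving J·Δ = −F gives Δ = (1.475, -1.262).
Then the next iterate is (a, b)₁ = (-1.525, -0.762).

(-1.525, -0.762)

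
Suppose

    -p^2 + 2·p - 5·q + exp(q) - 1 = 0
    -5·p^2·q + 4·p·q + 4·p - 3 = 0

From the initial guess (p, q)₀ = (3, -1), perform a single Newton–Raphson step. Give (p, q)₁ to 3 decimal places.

(2.449, -0.229)

At (3, -1): F = (1.36788, 42.000).
Jacobian J = [[-2·p + 2, exp(q) - 5], [-10·p·q + 4·q + 4, -5·p^2 + 4·p]].
At the point, J = [[-4.000, -4.63212], [30.000, -33.000]] (det J = 270.96362).
Solving J·Δ = −F gives Δ = (-0.551, 0.771).
Then the next iterate is (p, q)₁ = (2.449, -0.229).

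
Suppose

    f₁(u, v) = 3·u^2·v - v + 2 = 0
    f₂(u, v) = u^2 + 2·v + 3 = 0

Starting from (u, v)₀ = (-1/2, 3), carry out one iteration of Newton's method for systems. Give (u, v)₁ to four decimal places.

(-0.2363, -1.4932)

At (-1/2, 3): F = (1.2500, 9.2500).
Jacobian J = [[6·u·v, 3·u^2 - 1], [2·u, 2]].
At the point, J = [[-9.0000, -0.2500], [-1.0000, 2.0000]] (det J = -18.2500).
Solving J·Δ = −F gives Δ = (0.2637, -4.4932).
Then the next iterate is (u, v)₁ = (-0.2363, -1.4932).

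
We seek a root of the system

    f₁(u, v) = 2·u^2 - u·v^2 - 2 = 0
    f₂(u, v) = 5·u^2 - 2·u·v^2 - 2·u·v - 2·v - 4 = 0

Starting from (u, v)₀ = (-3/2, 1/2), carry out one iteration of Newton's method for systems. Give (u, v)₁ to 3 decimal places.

(-6.500, -22.250)

At (-3/2, 1/2): F = (2.875, 8.500).
Jacobian J = [[4·u - v^2, -2·u·v], [10·u - 2·v^2 - 2·v, -4·u·v - 2·u - 2]].
At the point, J = [[-6.250, 1.500], [-16.500, 4.000]] (det J = -0.250).
Solving J·Δ = −F gives Δ = (-5.000, -22.750).
Then the next iterate is (u, v)₁ = (-6.500, -22.250).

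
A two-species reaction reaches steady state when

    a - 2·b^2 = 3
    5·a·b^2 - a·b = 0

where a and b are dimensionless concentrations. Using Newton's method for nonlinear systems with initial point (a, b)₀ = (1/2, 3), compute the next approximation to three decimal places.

At (1/2, 3): F = (-20.500, 21.000).
Jacobian J = [[1, -4·b], [5·b^2 - b, 10·a·b - a]].
At the point, J = [[1.000, -12.000], [42.000, 14.500]] (det J = 518.500).
Solving J·Δ = −F gives Δ = (0.087, -1.701).
Then the next iterate is (a, b)₁ = (0.587, 1.299).

(0.587, 1.299)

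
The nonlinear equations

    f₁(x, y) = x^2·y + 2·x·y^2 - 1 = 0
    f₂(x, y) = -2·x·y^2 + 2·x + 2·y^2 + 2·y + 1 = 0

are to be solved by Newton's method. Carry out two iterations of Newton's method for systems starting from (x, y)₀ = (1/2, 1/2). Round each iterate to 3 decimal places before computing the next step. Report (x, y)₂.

(4.073, -2.261)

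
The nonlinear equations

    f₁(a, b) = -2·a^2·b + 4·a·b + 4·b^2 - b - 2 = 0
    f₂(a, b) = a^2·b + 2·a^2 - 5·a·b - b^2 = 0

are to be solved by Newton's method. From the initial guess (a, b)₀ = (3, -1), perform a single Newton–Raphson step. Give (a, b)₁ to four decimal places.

(0.6767, -1.6391)

At (3, -1): F = (9.0000, 23.0000).
Jacobian J = [[-4·a·b + 4·b, -2·a^2 + 4·a + 8·b - 1], [2·a·b + 4·a - 5·b, a^2 - 5·a - 2·b]].
At the point, J = [[8.0000, -15.0000], [11.0000, -4.0000]] (det J = 133.0000).
Solving J·Δ = −F gives Δ = (-2.3233, -0.6391).
Then the next iterate is (a, b)₁ = (0.6767, -1.6391).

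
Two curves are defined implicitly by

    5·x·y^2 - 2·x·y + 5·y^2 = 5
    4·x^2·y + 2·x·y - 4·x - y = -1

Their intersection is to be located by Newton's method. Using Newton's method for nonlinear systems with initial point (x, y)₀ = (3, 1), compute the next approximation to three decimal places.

At (3, 1): F = (9.000, 30.000).
Jacobian J = [[5·y^2 - 2·y, 10·x·y - 2·x + 10·y], [8·x·y + 2·y - 4, 4·x^2 + 2·x - 1]].
At the point, J = [[3.000, 34.000], [22.000, 41.000]] (det J = -625.000).
Solving J·Δ = −F gives Δ = (-1.042, -0.173).
Then the next iterate is (x, y)₁ = (1.958, 0.827).

(1.958, 0.827)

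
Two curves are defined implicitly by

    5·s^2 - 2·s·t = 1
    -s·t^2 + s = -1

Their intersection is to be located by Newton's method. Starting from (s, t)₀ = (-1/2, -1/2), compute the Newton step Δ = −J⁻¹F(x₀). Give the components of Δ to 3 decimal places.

At (-1/2, -1/2): F = (-0.250, 0.625).
Jacobian J = [[10·s - 2·t, -2·s], [-t^2 + 1, -2·s·t]].
At the point, J = [[-4.000, 1.000], [0.750, -0.500]] (det J = 1.250).
Solving J·Δ = −F gives Δ = (0.400, 1.850).

(0.400, 1.850)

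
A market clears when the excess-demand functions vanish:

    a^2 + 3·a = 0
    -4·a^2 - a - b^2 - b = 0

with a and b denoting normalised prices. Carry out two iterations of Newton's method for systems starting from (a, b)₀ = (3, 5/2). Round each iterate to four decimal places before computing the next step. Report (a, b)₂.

At (3, 5/2): F = (18.0000, -47.7500).
Jacobian J = [[2·a + 3, 0], [-8·a - 1, -2·b - 1]].
At the point, J = [[9.0000, 0.0000], [-25.0000, -6.0000]] (det J = -54.0000).
Solving J·Δ = −F gives Δ = (-2.0000, 0.3750).
Then the next iterate is (a, b)₁ = (1.0000, 2.8750).
Round to (1.0000, 2.8750) and repeat: F = (4.0000, -16.140625), J = [[5.0000, 0.0000], [-9.0000, -6.7500]].
Δ = (-0.8000, -1.3245), so (a, b)₂ = (0.2000, 1.5505).

(0.2000, 1.5505)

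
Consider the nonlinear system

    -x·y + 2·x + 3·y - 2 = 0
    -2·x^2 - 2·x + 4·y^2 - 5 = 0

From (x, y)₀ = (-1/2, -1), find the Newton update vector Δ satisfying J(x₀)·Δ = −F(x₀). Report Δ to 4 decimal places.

(2.2396, -0.0625)

At (-1/2, -1): F = (-6.5000, -0.5000).
Jacobian J = [[-y + 2, -x + 3], [-4·x - 2, 8·y]].
At the point, J = [[3.0000, 3.5000], [0.0000, -8.0000]] (det J = -24.0000).
Solving J·Δ = −F gives Δ = (2.2396, -0.0625).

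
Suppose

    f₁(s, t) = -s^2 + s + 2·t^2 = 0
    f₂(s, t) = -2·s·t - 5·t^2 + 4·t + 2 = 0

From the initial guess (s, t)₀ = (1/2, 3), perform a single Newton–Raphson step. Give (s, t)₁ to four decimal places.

(1.6771, 1.4792)

At (1/2, 3): F = (18.2500, -34.0000).
Jacobian J = [[-2·s + 1, 4·t], [-2·t, -2·s - 10·t + 4]].
At the point, J = [[0.0000, 12.0000], [-6.0000, -27.0000]] (det J = 72.0000).
Solving J·Δ = −F gives Δ = (1.1771, -1.5208).
Then the next iterate is (s, t)₁ = (1.6771, 1.4792).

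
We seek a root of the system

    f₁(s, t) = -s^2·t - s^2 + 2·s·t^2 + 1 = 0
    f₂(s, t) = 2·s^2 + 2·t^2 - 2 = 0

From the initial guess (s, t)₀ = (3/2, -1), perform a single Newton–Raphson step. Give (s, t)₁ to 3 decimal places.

(0.991, -0.639)

At (3/2, -1): F = (4.000, 4.500).
Jacobian J = [[-2·s·t - 2·s + 2·t^2, -s^2 + 4·s·t], [4·s, 4·t]].
At the point, J = [[2.000, -8.250], [6.000, -4.000]] (det J = 41.500).
Solving J·Δ = −F gives Δ = (-0.509, 0.361).
Then the next iterate is (s, t)₁ = (0.991, -0.639).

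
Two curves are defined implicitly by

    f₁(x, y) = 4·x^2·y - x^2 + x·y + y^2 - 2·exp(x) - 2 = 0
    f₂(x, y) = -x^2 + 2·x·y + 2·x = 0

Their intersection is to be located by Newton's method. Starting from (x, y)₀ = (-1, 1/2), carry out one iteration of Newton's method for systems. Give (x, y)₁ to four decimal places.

(0.2861, 1.7153)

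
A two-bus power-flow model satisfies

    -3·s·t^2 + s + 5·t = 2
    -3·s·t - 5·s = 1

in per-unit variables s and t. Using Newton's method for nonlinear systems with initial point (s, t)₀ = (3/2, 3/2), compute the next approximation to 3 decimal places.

At (3/2, 3/2): F = (-3.125, -15.250).
Jacobian J = [[-3·t^2 + 1, -6·s·t + 5], [-3·t - 5, -3·s]].
At the point, J = [[-5.750, -8.500], [-9.500, -4.500]] (det J = -54.875).
Solving J·Δ = −F gives Δ = (-2.106, 1.057).
Then the next iterate is (s, t)₁ = (-0.606, 2.557).

(-0.606, 2.557)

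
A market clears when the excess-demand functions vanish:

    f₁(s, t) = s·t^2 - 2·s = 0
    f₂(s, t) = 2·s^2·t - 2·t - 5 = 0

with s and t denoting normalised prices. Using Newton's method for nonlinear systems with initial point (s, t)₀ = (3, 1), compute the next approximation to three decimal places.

At (3, 1): F = (-3.000, 11.000).
Jacobian J = [[t^2 - 2, 2·s·t], [4·s·t, 2·s^2 - 2]].
At the point, J = [[-1.000, 6.000], [12.000, 16.000]] (det J = -88.000).
Solving J·Δ = −F gives Δ = (-1.295, 0.284).
Then the next iterate is (s, t)₁ = (1.705, 1.284).

(1.705, 1.284)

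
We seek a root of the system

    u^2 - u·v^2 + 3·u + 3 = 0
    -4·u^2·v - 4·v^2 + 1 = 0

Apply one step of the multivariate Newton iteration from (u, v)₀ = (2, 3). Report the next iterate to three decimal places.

(0.395, 2.851)

At (2, 3): F = (-5.000, -83.000).
Jacobian J = [[2·u - v^2 + 3, -2·u·v], [-8·u·v, -4·u^2 - 8·v]].
At the point, J = [[-2.000, -12.000], [-48.000, -40.000]] (det J = -496.000).
Solving J·Δ = −F gives Δ = (-1.605, -0.149).
Then the next iterate is (u, v)₁ = (0.395, 2.851).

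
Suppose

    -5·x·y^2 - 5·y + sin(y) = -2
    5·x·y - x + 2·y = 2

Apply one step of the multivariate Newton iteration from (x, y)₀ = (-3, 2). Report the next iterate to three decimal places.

At (-3, 2): F = (52.90930, -25.000).
Jacobian J = [[-5·y^2, -10·x·y + cos(y) - 5], [5·y - 1, 5·x + 2]].
At the point, J = [[-20.000, 54.58385], [9.000, -13.000]] (det J = -231.25468).
Solving J·Δ = −F gives Δ = (2.927, 0.103).
Then the next iterate is (x, y)₁ = (-0.073, 2.103).

(-0.073, 2.103)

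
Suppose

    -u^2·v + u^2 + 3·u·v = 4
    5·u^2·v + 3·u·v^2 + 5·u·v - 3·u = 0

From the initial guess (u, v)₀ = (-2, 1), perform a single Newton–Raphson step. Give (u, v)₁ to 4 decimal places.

At (-2, 1): F = (-10.0000, 10.0000).
Jacobian J = [[-2·u·v + 2·u + 3·v, -u^2 + 3·u], [10·u·v + 3·v^2 + 5·v - 3, 5·u^2 + 6·u·v + 5·u]].
At the point, J = [[3.0000, -10.0000], [-15.0000, -2.0000]] (det J = -156.0000).
Solving J·Δ = −F gives Δ = (0.7692, -0.7692).
Then the next iterate is (u, v)₁ = (-1.2308, 0.2308).

(-1.2308, 0.2308)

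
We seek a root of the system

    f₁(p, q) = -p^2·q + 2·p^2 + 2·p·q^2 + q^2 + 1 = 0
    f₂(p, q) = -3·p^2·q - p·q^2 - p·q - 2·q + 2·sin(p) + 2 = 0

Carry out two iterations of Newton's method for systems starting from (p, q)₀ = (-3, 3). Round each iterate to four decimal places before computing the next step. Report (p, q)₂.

(-1.1136, 1.9680)

At (-3, 3): F = (-53.0000, -49.282240).
Jacobian J = [[-2·p·q + 4·p + 2·q^2, -p^2 + 4·p·q + 2·q], [-6·p·q - q^2 - q + 2·cos(p), -3·p^2 - 2·p·q - p - 2]].
At the point, J = [[24.0000, -39.0000], [40.020015, -8.0000]] (det J = 1368.780585).
Solving J·Δ = −F gives Δ = (1.0944, -0.6855).
Then the next iterate is (p, q)₁ = (-1.9056, 2.3145).
Round to (-1.9056, 2.3145) and repeat: F = (-15.201394, -15.113321), J = [[11.912443, -16.644356], [18.134489, -2.167312]].
Δ = (0.7920, -0.3465), so (p, q)₂ = (-1.1136, 1.9680).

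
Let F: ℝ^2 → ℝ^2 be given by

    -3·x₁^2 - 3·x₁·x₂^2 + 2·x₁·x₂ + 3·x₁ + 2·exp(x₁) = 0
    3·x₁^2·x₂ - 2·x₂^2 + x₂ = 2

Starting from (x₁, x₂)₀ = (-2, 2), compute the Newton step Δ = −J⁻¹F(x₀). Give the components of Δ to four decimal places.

At (-2, 2): F = (-1.729329, 16.0000).
Jacobian J = [[-6·x₁ - 3·x₂^2 + 2·x₂ + 2·exp(x₁) + 3, -6·x₁·x₂ + 2·x₁], [6·x₁·x₂, 3·x₁^2 - 4·x₂ + 1]].
At the point, J = [[7.270671, 20.0000], [-24.0000, 5.0000]] (det J = 516.353353).
Solving J·Δ = −F gives Δ = (0.6365, -0.1449).

(0.6365, -0.1449)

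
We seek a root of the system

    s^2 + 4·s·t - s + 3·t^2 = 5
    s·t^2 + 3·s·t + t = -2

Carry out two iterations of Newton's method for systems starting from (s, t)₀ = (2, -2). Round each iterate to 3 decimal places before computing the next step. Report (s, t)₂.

At (2, -2): F = (-7.000, -4.000).
Jacobian J = [[2·s + 4·t - 1, 4·s + 6·t], [t^2 + 3·t, 2·s·t + 3·s + 1]].
At the point, J = [[-5.000, -4.000], [-2.000, -1.000]] (det J = -3.000).
Solving J·Δ = −F gives Δ = (-3.000, 2.000).
Then the next iterate is (s, t)₁ = (-1.000, 0.000).
Round to (-1.000, 0.000) and repeat: F = (-3.000, 2.000), J = [[-3.000, -4.000], [0.000, -2.000]].
Δ = (-2.333, 1.000), so (s, t)₂ = (-3.333, 1.000).

(-3.333, 1.000)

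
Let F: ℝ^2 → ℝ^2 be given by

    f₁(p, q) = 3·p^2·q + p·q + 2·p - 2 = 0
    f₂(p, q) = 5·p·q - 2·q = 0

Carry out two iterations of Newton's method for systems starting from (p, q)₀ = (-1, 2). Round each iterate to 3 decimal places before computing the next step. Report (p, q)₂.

(-1.147, -0.322)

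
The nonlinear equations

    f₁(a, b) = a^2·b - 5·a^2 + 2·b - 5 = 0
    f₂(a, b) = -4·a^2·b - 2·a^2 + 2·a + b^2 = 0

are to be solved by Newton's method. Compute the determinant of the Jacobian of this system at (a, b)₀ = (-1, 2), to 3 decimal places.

-66.000

J = [[2·a·b - 10·a, a^2 + 2], [-8·a·b - 4·a + 2, -4·a^2 + 2·b]].
At the point, J = [[6.000, 3.000], [22.000, 0.000]].
det J = -66.000.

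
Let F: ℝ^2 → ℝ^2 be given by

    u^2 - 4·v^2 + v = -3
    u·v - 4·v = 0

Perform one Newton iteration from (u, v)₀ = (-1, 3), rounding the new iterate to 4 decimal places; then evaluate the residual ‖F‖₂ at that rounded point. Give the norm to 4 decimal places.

4.4329

At (-1, 3): F = (-29.0000, -15.0000).
Jacobian J = [[2·u, -8·v + 1], [v, u - 4]].
At the point, J = [[-2.0000, -23.0000], [3.0000, -5.0000]] (det J = 79.0000).
Solving J·Δ = −F gives Δ = (2.5316, -1.4810).
Then the next iterate is (u, v)₁ = (1.5316, 1.5190).
Re-evaluating at (1.5316, 1.5190): F = (-2.364645, -3.749500), so ‖F‖₂ = 4.4329.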